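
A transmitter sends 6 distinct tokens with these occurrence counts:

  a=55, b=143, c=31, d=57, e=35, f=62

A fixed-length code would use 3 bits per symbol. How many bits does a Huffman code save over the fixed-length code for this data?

Fixed-length: 3 bits × 383 symbols = 1149 bits.
Huffman merges:
c(31) + e(35) → 66
a(55) + d(57) → 112
f(62) + 66 → 128
112 + 128 → 240
b(143) + 240 → 383
Huffman total = 66 + 112 + 128 + 240 + 383 = 929 bits.
Saving = 1149 − 929 = 220 bits.

220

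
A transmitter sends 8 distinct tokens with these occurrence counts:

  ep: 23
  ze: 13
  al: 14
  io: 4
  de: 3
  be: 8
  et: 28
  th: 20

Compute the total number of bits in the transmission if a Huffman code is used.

Merge the two smallest weights repeatedly:
combine de(3), io(4) → 7
combine 7, be(8) → 15
combine ze(13), al(14) → 27
combine 15, th(20) → 35
combine ep(23), 27 → 50
combine et(28), 35 → 63
combine 50, 63 → 113
Total encoded bits = sum of merged weights = 7 + 15 + 27 + 35 + 50 + 63 + 113 = 310.

310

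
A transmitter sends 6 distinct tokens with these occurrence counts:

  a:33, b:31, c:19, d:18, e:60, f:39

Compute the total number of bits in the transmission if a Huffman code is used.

501

Greedily combine the two least-frequent nodes:
combine d(18), c(19) → 37
combine b(31), a(33) → 64
combine 37, f(39) → 76
combine e(60), 64 → 124
combine 76, 124 → 200
Each symbol's bit-cost is frequency × depth; summing gives 501 bits (equivalently 37 + 64 + 76 + 124 + 200).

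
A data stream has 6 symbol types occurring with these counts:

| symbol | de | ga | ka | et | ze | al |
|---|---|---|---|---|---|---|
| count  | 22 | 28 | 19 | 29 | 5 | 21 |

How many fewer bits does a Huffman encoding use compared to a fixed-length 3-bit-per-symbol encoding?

57

Fixed-length: 3 bits × 124 symbols = 372 bits.
Huffman merges:
ze(5) + ka(19) → 24
al(21) + de(22) → 43
24 + ga(28) → 52
et(29) + 43 → 72
52 + 72 → 124
Huffman total = 24 + 43 + 52 + 72 + 124 = 315 bits.
Saving = 372 − 315 = 57 bits.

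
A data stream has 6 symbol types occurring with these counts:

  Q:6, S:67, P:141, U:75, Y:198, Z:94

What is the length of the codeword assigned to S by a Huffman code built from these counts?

Build the tree from the bottom:
combine Q(6), S(67) → 73
combine 73, U(75) → 148
combine Z(94), P(141) → 235
combine 148, Y(198) → 346
combine 235, 346 → 581
S sits 4 levels below the root, so its codeword is 4 bits.

4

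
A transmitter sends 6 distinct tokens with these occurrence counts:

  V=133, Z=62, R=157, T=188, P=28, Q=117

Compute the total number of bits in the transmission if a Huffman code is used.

Greedily combine the two least-frequent nodes:
P(28) + Z(62) → 90
90 + Q(117) → 207
V(133) + R(157) → 290
T(188) + 207 → 395
290 + 395 → 685
Each symbol's bit-cost is frequency × depth; summing gives 1667 bits (equivalently 90 + 207 + 290 + 395 + 685).

1667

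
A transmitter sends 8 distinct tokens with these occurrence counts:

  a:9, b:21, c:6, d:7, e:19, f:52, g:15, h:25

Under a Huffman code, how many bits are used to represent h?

Repeatedly merge the two smallest:
c(6) + d(7) → 13
a(9) + 13 → 22
g(15) + e(19) → 34
b(21) + 22 → 43
h(25) + 34 → 59
43 + f(52) → 95
59 + 95 → 154
h's leaf is at depth 2, giving a 2-bit codeword.

2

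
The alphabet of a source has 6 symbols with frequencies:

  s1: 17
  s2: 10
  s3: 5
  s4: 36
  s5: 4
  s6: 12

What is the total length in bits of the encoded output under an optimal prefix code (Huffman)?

Greedily combine the two least-frequent nodes:
s5(4) + s3(5) → 9
9 + s2(10) → 19
s6(12) + s1(17) → 29
19 + 29 → 48
s4(36) + 48 → 84
Each symbol's bit-cost is frequency × depth; summing gives 189 bits (equivalently 9 + 19 + 29 + 48 + 84).

189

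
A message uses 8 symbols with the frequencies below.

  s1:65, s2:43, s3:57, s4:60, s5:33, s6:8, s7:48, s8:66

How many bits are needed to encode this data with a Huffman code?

1115

Greedily combine the two least-frequent nodes:
combine s6(8), s5(33) → 41
combine 41, s2(43) → 84
combine s7(48), s3(57) → 105
combine s4(60), s1(65) → 125
combine s8(66), 84 → 150
combine 105, 125 → 230
combine 150, 230 → 380
Each symbol's bit-cost is frequency × depth; summing gives 1115 bits (equivalently 41 + 84 + 105 + 125 + 150 + 230 + 380).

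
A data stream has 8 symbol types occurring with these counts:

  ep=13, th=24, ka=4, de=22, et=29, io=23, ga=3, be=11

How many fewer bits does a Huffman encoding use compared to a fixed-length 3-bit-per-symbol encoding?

Fixed-length: 3 bits × 129 symbols = 387 bits.
Huffman merges:
merge ga(3) and ka(4): 7
merge 7 and be(11): 18
merge ep(13) and 18: 31
merge de(22) and io(23): 45
merge th(24) and et(29): 53
merge 31 and 45: 76
merge 53 and 76: 129
Huffman total = 7 + 18 + 31 + 45 + 53 + 76 + 129 = 359 bits.
Saving = 387 − 359 = 28 bits.

28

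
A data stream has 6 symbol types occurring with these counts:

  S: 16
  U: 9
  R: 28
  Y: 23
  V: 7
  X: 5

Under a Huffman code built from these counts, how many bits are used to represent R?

2

Huffman merges, smallest pair first:
X(5) + V(7) → 12
U(9) + 12 → 21
S(16) + 21 → 37
Y(23) + R(28) → 51
37 + 51 → 88
R sits 2 levels below the root, so its codeword is 2 bits.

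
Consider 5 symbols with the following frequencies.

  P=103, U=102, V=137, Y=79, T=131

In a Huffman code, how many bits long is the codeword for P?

2

Build the tree from the bottom:
Y(79) + U(102) → 181
P(103) + T(131) → 234
V(137) + 181 → 318
234 + 318 → 552
The subtree containing P is merged 2 times, so code length = 2.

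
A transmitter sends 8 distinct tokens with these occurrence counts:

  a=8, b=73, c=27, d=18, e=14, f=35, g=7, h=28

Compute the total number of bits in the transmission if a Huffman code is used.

566

Greedily combine the two least-frequent nodes:
g(7) + a(8) → 15
e(14) + 15 → 29
d(18) + c(27) → 45
h(28) + 29 → 57
f(35) + 45 → 80
57 + b(73) → 130
80 + 130 → 210
Total encoded bits = sum of merged weights = 15 + 29 + 45 + 57 + 80 + 130 + 210 = 566.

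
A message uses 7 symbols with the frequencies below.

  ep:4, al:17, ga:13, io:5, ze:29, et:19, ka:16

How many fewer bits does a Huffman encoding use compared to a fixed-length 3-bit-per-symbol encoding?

39

Fixed-length: 3 bits × 103 symbols = 309 bits.
Huffman merges:
ep(4) + io(5) → 9
9 + ga(13) → 22
ka(16) + al(17) → 33
et(19) + 22 → 41
ze(29) + 33 → 62
41 + 62 → 103
Huffman total = 9 + 22 + 33 + 41 + 62 + 103 = 270 bits.
Saving = 309 − 270 = 39 bits.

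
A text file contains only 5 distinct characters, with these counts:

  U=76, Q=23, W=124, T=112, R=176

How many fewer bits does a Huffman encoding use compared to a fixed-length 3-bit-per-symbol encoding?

Fixed-length: 3 bits × 511 symbols = 1533 bits.
Huffman merges:
combine Q(23), U(76) → 99
combine 99, T(112) → 211
combine W(124), R(176) → 300
combine 211, 300 → 511
Huffman total = 99 + 211 + 300 + 511 = 1121 bits.
Saving = 1533 − 1121 = 412 bits.

412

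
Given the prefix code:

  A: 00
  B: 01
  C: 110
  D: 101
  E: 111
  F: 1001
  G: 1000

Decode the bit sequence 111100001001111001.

Read left to right; each codeword is recognised as soon as it completes (prefix code):
  111→E | 1000→G | 01→B | 00→A | 111→E | 1001→F
Decoded message: EGBAEF

EGBAEF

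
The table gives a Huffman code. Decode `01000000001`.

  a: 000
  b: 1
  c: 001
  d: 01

Read left to right; each codeword is recognised as soon as it completes (prefix code):
  01→d | 000→a | 000→a | 001→c
Decoded message: daac

daac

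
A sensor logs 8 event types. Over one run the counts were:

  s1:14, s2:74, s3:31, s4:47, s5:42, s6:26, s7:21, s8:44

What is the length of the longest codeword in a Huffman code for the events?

4

Merge the two lowest-weight nodes at each step:
merge s1(14) and s7(21): 35
merge s6(26) and s3(31): 57
merge 35 and s5(42): 77
merge s8(44) and s4(47): 91
merge 57 and s2(74): 131
merge 77 and 91: 168
merge 131 and 168: 299
Maximum depth reached is 4.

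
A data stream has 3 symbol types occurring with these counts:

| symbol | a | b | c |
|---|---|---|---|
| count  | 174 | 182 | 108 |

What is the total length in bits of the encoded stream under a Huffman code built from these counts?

Build the Huffman tree bottom-up:
merge c(108) and a(174): 282
merge b(182) and 282: 464
Each symbol's bit-cost is frequency × depth; summing gives 746 bits (equivalently 282 + 464).

746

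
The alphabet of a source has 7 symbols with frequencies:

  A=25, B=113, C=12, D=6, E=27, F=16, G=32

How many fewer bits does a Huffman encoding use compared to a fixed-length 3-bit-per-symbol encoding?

174

Fixed-length: 3 bits × 231 symbols = 693 bits.
Huffman merges:
merge D(6) and C(12): 18
merge F(16) and 18: 34
merge A(25) and E(27): 52
merge G(32) and 34: 66
merge 52 and 66: 118
merge B(113) and 118: 231
Huffman total = 18 + 34 + 52 + 66 + 118 + 231 = 519 bits.
Saving = 693 − 519 = 174 bits.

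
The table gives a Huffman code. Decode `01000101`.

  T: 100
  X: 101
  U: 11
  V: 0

VTVX

Read left to right; each codeword is recognised as soon as it completes (prefix code):
  0→V | 100→T | 0→V | 101→X
Decoded message: VTVX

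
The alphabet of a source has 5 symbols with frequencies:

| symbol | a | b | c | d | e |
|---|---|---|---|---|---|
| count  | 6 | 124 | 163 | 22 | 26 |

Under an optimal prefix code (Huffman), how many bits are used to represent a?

Repeatedly merge the two smallest:
a(6) + d(22) → 28
e(26) + 28 → 54
54 + b(124) → 178
c(163) + 178 → 341
a's leaf is at depth 4, giving a 4-bit codeword.

4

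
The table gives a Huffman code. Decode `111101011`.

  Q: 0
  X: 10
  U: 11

UUQXU

Read left to right; each codeword is recognised as soon as it completes (prefix code):
  11→U | 11→U | 0→Q | 10→X | 11→U
Decoded message: UUQXU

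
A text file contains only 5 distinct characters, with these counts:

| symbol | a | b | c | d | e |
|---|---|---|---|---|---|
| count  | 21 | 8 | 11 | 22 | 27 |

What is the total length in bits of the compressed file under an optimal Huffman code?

Greedily combine the two least-frequent nodes:
merge b(8) and c(11): 19
merge 19 and a(21): 40
merge d(22) and e(27): 49
merge 40 and 49: 89
Each symbol's bit-cost is frequency × depth; summing gives 197 bits (equivalently 19 + 40 + 49 + 89).

197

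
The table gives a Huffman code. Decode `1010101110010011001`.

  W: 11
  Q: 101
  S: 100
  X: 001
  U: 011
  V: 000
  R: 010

Read left to right; each codeword is recognised as soon as it completes (prefix code):
  101→Q | 010→R | 11→W | 100→S | 100→S | 11→W | 001→X
Decoded message: QRWSSWX

QRWSSWX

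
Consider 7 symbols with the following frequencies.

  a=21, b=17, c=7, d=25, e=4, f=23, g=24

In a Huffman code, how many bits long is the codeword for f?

Build the tree from the bottom:
combine e(4), c(7) → 11
combine 11, b(17) → 28
combine a(21), f(23) → 44
combine g(24), d(25) → 49
combine 28, 44 → 72
combine 49, 72 → 121
f's leaf is at depth 3, giving a 3-bit codeword.

3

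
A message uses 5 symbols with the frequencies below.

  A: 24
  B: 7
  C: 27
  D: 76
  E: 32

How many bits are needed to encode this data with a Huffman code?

Greedily combine the two least-frequent nodes:
combine B(7), A(24) → 31
combine C(27), 31 → 58
combine E(32), 58 → 90
combine D(76), 90 → 166
Total encoded bits = sum of merged weights = 31 + 58 + 90 + 166 = 345.

345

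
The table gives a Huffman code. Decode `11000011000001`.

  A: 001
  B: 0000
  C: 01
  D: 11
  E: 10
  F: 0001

DBDBC

Read left to right; each codeword is recognised as soon as it completes (prefix code):
  11→D | 0000→B | 11→D | 0000→B | 01→C
Decoded message: DBDBC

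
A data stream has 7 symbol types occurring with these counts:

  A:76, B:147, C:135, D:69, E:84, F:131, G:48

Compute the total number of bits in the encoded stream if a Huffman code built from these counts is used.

Greedily combine the two least-frequent nodes:
G(48) + D(69) → 117
A(76) + E(84) → 160
117 + F(131) → 248
C(135) + B(147) → 282
160 + 248 → 408
282 + 408 → 690
Each symbol's bit-cost is frequency × depth; summing gives 1905 bits (equivalently 117 + 160 + 248 + 282 + 408 + 690).

1905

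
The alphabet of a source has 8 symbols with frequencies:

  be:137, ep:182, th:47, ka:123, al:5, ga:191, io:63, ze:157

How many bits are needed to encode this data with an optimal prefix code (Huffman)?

Build the Huffman tree bottom-up:
combine al(5), th(47) → 52
combine 52, io(63) → 115
combine 115, ka(123) → 238
combine be(137), ze(157) → 294
combine ep(182), ga(191) → 373
combine 238, 294 → 532
combine 373, 532 → 905
Total encoded bits = sum of merged weights = 52 + 115 + 238 + 294 + 373 + 532 + 905 = 2509.

2509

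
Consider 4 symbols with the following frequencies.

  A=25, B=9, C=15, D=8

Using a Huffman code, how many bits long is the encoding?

Build the Huffman tree bottom-up:
combine D(8), B(9) → 17
combine C(15), 17 → 32
combine A(25), 32 → 57
The encoded length is the sum of every internal node's weight: 17 + 32 + 57 = 106 bits.

106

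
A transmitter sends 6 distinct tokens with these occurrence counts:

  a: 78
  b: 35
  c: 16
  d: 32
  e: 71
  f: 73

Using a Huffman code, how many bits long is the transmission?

Merge the two smallest weights repeatedly:
c(16) + d(32) → 48
b(35) + 48 → 83
e(71) + f(73) → 144
a(78) + 83 → 161
144 + 161 → 305
Each symbol's bit-cost is frequency × depth; summing gives 741 bits (equivalently 48 + 83 + 144 + 161 + 305).

741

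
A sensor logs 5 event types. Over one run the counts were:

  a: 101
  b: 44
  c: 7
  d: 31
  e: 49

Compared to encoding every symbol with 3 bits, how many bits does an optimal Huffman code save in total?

Fixed-length: 3 bits × 232 symbols = 696 bits.
Huffman merges:
c(7) + d(31) → 38
38 + b(44) → 82
e(49) + 82 → 131
a(101) + 131 → 232
Huffman total = 38 + 82 + 131 + 232 = 483 bits.
Saving = 696 − 483 = 213 bits.

213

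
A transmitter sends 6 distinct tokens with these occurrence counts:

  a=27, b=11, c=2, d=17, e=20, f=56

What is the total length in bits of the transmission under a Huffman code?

300

Greedily combine the two least-frequent nodes:
combine c(2), b(11) → 13
combine 13, d(17) → 30
combine e(20), a(27) → 47
combine 30, 47 → 77
combine f(56), 77 → 133
Each symbol's bit-cost is frequency × depth; summing gives 300 bits (equivalently 13 + 30 + 47 + 77 + 133).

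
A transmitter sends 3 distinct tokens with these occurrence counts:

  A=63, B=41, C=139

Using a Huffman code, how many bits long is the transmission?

Build the Huffman tree bottom-up:
combine B(41), A(63) → 104
combine 104, C(139) → 243
Each symbol's bit-cost is frequency × depth; summing gives 347 bits (equivalently 104 + 243).

347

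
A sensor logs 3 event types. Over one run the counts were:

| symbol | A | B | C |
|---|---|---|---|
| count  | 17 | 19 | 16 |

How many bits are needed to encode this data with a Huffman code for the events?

85

Build the Huffman tree bottom-up:
C(16) + A(17) → 33
B(19) + 33 → 52
The encoded length is the sum of every internal node's weight: 33 + 52 = 85 bits.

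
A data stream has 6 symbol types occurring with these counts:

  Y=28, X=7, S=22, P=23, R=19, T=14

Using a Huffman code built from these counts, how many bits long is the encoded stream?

Build the Huffman tree bottom-up:
X(7) + T(14) → 21
R(19) + 21 → 40
S(22) + P(23) → 45
Y(28) + 40 → 68
45 + 68 → 113
Each symbol's bit-cost is frequency × depth; summing gives 287 bits (equivalently 21 + 40 + 45 + 68 + 113).

287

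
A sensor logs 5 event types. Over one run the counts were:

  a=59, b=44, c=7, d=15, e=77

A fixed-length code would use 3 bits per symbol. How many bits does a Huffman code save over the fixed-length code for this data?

Fixed-length: 3 bits × 202 symbols = 606 bits.
Huffman merges:
merge c(7) and d(15): 22
merge 22 and b(44): 66
merge a(59) and 66: 125
merge e(77) and 125: 202
Huffman total = 22 + 66 + 125 + 202 = 415 bits.
Saving = 606 − 415 = 191 bits.

191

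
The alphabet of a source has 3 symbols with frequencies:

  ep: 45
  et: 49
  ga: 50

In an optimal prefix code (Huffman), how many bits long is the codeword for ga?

Huffman merges, smallest pair first:
combine ep(45), et(49) → 94
combine ga(50), 94 → 144
ga sits one level below the root: a 1-bit codeword.

1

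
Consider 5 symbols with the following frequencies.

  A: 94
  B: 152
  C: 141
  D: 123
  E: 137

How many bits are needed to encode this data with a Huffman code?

Merge the two smallest weights repeatedly:
merge A(94) and D(123): 217
merge E(137) and C(141): 278
merge B(152) and 217: 369
merge 278 and 369: 647
Total encoded bits = sum of merged weights = 217 + 278 + 369 + 647 = 1511.

1511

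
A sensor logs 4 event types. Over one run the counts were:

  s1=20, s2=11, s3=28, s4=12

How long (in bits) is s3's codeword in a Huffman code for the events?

1

Repeatedly merge the two smallest:
combine s2(11), s4(12) → 23
combine s1(20), 23 → 43
combine s3(28), 43 → 71
s3 is merged only at the final step, so code length = 1.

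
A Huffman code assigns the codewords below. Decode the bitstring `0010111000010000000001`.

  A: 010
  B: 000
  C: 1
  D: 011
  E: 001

Read left to right; each codeword is recognised as soon as it completes (prefix code):
  001→E | 011→D | 1→C | 000→B | 010→A | 000→B | 000→B | 001→E
Decoded message: EDCBABBE

EDCBABBE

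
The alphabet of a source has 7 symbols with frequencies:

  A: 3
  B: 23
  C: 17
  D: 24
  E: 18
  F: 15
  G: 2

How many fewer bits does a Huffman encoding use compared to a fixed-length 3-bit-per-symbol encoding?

Fixed-length: 3 bits × 102 symbols = 306 bits.
Huffman merges:
merge G(2) and A(3): 5
merge 5 and F(15): 20
merge C(17) and E(18): 35
merge 20 and B(23): 43
merge D(24) and 35: 59
merge 43 and 59: 102
Huffman total = 5 + 20 + 35 + 43 + 59 + 102 = 264 bits.
Saving = 306 − 264 = 42 bits.

42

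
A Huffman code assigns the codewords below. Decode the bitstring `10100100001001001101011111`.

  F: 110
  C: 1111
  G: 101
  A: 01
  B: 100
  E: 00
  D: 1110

Read left to right; each codeword is recognised as soon as it completes (prefix code):
  101→G | 00→E | 100→B | 00→E | 100→B | 100→B | 110→F | 101→G | 1111→C
Decoded message: GEBEBBFGC

GEBEBBFGC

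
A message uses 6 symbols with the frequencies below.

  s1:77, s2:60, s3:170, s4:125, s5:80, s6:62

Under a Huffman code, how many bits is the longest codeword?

Merge the two lowest-weight nodes at each step:
merge s2(60) and s6(62): 122
merge s1(77) and s5(80): 157
merge 122 and s4(125): 247
merge 157 and s3(170): 327
merge 247 and 327: 574
The rarest symbols sit at the bottom; the longest codeword is 3 bits.

3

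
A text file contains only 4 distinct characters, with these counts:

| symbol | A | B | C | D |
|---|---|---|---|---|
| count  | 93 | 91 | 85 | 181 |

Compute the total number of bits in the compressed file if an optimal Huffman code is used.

Build the Huffman tree bottom-up:
combine C(85), B(91) → 176
combine A(93), 176 → 269
combine D(181), 269 → 450
The encoded length is the sum of every internal node's weight: 176 + 269 + 450 = 895 bits.

895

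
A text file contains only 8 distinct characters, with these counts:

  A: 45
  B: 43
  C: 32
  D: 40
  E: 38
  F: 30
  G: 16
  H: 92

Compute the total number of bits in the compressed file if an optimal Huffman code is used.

962

Build the Huffman tree bottom-up:
G(16) + F(30) → 46
C(32) + E(38) → 70
D(40) + B(43) → 83
A(45) + 46 → 91
70 + 83 → 153
91 + H(92) → 183
153 + 183 → 336
The encoded length is the sum of every internal node's weight: 46 + 70 + 83 + 91 + 153 + 183 + 336 = 962 bits.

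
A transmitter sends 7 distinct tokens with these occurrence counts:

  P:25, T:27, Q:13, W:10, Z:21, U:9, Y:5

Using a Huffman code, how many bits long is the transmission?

Build the Huffman tree bottom-up:
merge Y(5) and U(9): 14
merge W(10) and Q(13): 23
merge 14 and Z(21): 35
merge 23 and P(25): 48
merge T(27) and 35: 62
merge 48 and 62: 110
Total encoded bits = sum of merged weights = 14 + 23 + 35 + 48 + 62 + 110 = 292.

292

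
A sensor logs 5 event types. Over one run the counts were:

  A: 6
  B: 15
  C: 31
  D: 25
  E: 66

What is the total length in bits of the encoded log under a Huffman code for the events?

Merge the two smallest weights repeatedly:
A(6) + B(15) → 21
21 + D(25) → 46
C(31) + 46 → 77
E(66) + 77 → 143
Total encoded bits = sum of merged weights = 21 + 46 + 77 + 143 = 287.

287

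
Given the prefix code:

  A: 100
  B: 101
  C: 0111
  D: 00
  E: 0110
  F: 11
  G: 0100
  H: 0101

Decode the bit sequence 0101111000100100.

HFAGA

Read left to right; each codeword is recognised as soon as it completes (prefix code):
  0101→H | 11→F | 100→A | 0100→G | 100→A
Decoded message: HFAGA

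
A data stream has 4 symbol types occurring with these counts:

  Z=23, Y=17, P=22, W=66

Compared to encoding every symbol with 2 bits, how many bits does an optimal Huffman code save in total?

Fixed-length: 2 bits × 128 symbols = 256 bits.
Huffman merges:
merge Y(17) and P(22): 39
merge Z(23) and 39: 62
merge 62 and W(66): 128
Huffman total = 39 + 62 + 128 = 229 bits.
Saving = 256 − 229 = 27 bits.

27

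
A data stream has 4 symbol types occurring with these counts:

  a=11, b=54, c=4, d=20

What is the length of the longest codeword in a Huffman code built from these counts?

3

Merge the two lowest-weight nodes at each step:
combine c(4), a(11) → 15
combine 15, d(20) → 35
combine 35, b(54) → 89
The rarest symbols sit at the bottom; the longest codeword is 3 bits.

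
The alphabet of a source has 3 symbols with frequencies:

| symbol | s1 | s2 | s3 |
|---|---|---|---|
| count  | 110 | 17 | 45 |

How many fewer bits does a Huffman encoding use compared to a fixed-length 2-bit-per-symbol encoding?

110

Fixed-length: 2 bits × 172 symbols = 344 bits.
Huffman merges:
s2(17) + s3(45) → 62
62 + s1(110) → 172
Huffman total = 62 + 172 = 234 bits.
Saving = 344 − 234 = 110 bits.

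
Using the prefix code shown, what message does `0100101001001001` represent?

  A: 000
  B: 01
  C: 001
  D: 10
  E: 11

Read left to right; each codeword is recognised as soon as it completes (prefix code):
  01→B | 001→C | 01→B | 001→C | 001→C | 001→C
Decoded message: BCBCCC

BCBCCC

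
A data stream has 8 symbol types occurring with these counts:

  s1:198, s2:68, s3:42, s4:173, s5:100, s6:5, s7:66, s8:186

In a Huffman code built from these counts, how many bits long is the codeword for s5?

Repeatedly merge the two smallest:
combine s6(5), s3(42) → 47
combine 47, s7(66) → 113
combine s2(68), s5(100) → 168
combine 113, 168 → 281
combine s4(173), s8(186) → 359
combine s1(198), 281 → 479
combine 359, 479 → 838
The subtree containing s5 is merged 4 times, so code length = 4.

4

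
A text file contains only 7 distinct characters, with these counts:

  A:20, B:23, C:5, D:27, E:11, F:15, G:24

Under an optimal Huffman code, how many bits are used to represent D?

2

Build the tree from the bottom:
merge C(5) and E(11): 16
merge F(15) and 16: 31
merge A(20) and B(23): 43
merge G(24) and D(27): 51
merge 31 and 43: 74
merge 51 and 74: 125
The subtree containing D is merged 2 times, so code length = 2.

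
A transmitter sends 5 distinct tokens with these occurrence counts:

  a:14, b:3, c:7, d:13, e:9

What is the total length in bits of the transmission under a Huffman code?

102

Greedily combine the two least-frequent nodes:
b(3) + c(7) → 10
e(9) + 10 → 19
d(13) + a(14) → 27
19 + 27 → 46
Total encoded bits = sum of merged weights = 10 + 19 + 27 + 46 = 102.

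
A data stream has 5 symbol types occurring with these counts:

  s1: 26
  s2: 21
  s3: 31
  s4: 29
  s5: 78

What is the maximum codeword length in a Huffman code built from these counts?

3

Merge the two lowest-weight nodes at each step:
combine s2(21), s1(26) → 47
combine s4(29), s3(31) → 60
combine 47, 60 → 107
combine s5(78), 107 → 185
The rarest symbols sit at the bottom; the longest codeword is 3 bits.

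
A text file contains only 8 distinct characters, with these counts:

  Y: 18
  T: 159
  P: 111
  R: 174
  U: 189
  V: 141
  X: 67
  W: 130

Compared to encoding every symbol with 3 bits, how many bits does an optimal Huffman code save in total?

Fixed-length: 3 bits × 989 symbols = 2967 bits.
Huffman merges:
merge Y(18) and X(67): 85
merge 85 and P(111): 196
merge W(130) and V(141): 271
merge T(159) and R(174): 333
merge U(189) and 196: 385
merge 271 and 333: 604
merge 385 and 604: 989
Huffman total = 85 + 196 + 271 + 333 + 385 + 604 + 989 = 2863 bits.
Saving = 2967 − 2863 = 104 bits.

104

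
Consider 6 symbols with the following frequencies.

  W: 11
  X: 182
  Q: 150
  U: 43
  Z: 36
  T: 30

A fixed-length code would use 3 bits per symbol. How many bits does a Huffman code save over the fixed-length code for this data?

396

Fixed-length: 3 bits × 452 symbols = 1356 bits.
Huffman merges:
merge W(11) and T(30): 41
merge Z(36) and 41: 77
merge U(43) and 77: 120
merge 120 and Q(150): 270
merge X(182) and 270: 452
Huffman total = 41 + 77 + 120 + 270 + 452 = 960 bits.
Saving = 1356 − 960 = 396 bits.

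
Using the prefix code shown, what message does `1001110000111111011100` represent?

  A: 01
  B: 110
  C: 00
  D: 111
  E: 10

Read left to right; each codeword is recognised as soon as it completes (prefix code):
  10→E | 01→A | 110→B | 00→C | 01→A | 111→D | 110→B | 111→D | 00→C
Decoded message: EABCADBDC

EABCADBDC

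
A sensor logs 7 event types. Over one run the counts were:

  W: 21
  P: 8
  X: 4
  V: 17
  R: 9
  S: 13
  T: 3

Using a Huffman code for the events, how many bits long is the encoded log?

Build the Huffman tree bottom-up:
T(3) + X(4) → 7
7 + P(8) → 15
R(9) + S(13) → 22
15 + V(17) → 32
W(21) + 22 → 43
32 + 43 → 75
Each symbol's bit-cost is frequency × depth; summing gives 194 bits (equivalently 7 + 15 + 22 + 32 + 43 + 75).

194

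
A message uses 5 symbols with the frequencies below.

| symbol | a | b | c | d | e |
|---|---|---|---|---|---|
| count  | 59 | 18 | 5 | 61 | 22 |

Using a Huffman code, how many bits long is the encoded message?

Build the Huffman tree bottom-up:
combine c(5), b(18) → 23
combine e(22), 23 → 45
combine 45, a(59) → 104
combine d(61), 104 → 165
The encoded length is the sum of every internal node's weight: 23 + 45 + 104 + 165 = 337 bits.

337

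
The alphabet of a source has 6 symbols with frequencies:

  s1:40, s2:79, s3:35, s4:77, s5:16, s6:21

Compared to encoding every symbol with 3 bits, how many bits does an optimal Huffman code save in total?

Fixed-length: 3 bits × 268 symbols = 804 bits.
Huffman merges:
merge s5(16) and s6(21): 37
merge s3(35) and 37: 72
merge s1(40) and 72: 112
merge s4(77) and s2(79): 156
merge 112 and 156: 268
Huffman total = 37 + 72 + 112 + 156 + 268 = 645 bits.
Saving = 804 − 645 = 159 bits.

159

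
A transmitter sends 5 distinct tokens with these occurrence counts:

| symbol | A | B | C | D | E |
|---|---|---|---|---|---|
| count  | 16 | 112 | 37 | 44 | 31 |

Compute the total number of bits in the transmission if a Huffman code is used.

Merge the two smallest weights repeatedly:
combine A(16), E(31) → 47
combine C(37), D(44) → 81
combine 47, 81 → 128
combine B(112), 128 → 240
Each symbol's bit-cost is frequency × depth; summing gives 496 bits (equivalently 47 + 81 + 128 + 240).

496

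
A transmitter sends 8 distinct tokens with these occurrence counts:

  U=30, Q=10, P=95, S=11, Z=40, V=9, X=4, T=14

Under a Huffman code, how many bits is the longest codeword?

5

Merge the two lowest-weight nodes at each step:
X(4) + V(9) → 13
Q(10) + S(11) → 21
13 + T(14) → 27
21 + 27 → 48
U(30) + Z(40) → 70
48 + 70 → 118
P(95) + 118 → 213
Maximum depth reached is 5.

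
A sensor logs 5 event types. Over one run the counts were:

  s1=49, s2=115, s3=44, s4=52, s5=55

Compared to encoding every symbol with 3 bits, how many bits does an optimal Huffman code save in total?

Fixed-length: 3 bits × 315 symbols = 945 bits.
Huffman merges:
s3(44) + s1(49) → 93
s4(52) + s5(55) → 107
93 + 107 → 200
s2(115) + 200 → 315
Huffman total = 93 + 107 + 200 + 315 = 715 bits.
Saving = 945 − 715 = 230 bits.

230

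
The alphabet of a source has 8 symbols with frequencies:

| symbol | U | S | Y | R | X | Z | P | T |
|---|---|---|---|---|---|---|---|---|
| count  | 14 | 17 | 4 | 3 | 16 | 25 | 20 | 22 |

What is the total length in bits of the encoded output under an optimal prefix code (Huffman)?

Merge the two smallest weights repeatedly:
merge R(3) and Y(4): 7
merge 7 and U(14): 21
merge X(16) and S(17): 33
merge P(20) and 21: 41
merge T(22) and Z(25): 47
merge 33 and 41: 74
merge 47 and 74: 121
Total encoded bits = sum of merged weights = 7 + 21 + 33 + 41 + 47 + 74 + 121 = 344.

344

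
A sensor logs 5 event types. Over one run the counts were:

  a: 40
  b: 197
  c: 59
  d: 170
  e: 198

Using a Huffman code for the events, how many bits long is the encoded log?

Greedily combine the two least-frequent nodes:
combine a(40), c(59) → 99
combine 99, d(170) → 269
combine b(197), e(198) → 395
combine 269, 395 → 664
The encoded length is the sum of every internal node's weight: 99 + 269 + 395 + 664 = 1427 bits.

1427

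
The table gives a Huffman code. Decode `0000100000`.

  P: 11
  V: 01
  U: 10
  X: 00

Read left to right; each codeword is recognised as soon as it completes (prefix code):
  00→X | 00→X | 10→U | 00→X | 00→X
Decoded message: XXUXX

XXUXX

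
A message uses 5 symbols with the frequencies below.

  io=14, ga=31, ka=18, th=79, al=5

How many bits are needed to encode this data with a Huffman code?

271

Merge the two smallest weights repeatedly:
al(5) + io(14) → 19
ka(18) + 19 → 37
ga(31) + 37 → 68
68 + th(79) → 147
Each symbol's bit-cost is frequency × depth; summing gives 271 bits (equivalently 19 + 37 + 68 + 147).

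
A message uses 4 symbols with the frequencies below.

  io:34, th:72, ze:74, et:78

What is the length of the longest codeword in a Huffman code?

Merge the two lowest-weight nodes at each step:
merge io(34) and th(72): 106
merge ze(74) and et(78): 152
merge 106 and 152: 258
The first pair merged (io, th) ends up deepest, at depth 2.

2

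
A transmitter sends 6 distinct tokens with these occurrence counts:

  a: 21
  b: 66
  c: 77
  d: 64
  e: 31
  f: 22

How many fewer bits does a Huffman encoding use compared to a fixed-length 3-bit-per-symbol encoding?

Fixed-length: 3 bits × 281 symbols = 843 bits.
Huffman merges:
merge a(21) and f(22): 43
merge e(31) and 43: 74
merge d(64) and b(66): 130
merge 74 and c(77): 151
merge 130 and 151: 281
Huffman total = 43 + 74 + 130 + 151 + 281 = 679 bits.
Saving = 843 − 679 = 164 bits.

164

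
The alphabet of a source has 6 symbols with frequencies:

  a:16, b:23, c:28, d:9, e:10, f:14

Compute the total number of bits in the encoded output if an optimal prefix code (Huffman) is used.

249

Build the Huffman tree bottom-up:
combine d(9), e(10) → 19
combine f(14), a(16) → 30
combine 19, b(23) → 42
combine c(28), 30 → 58
combine 42, 58 → 100
The encoded length is the sum of every internal node's weight: 19 + 30 + 42 + 58 + 100 = 249 bits.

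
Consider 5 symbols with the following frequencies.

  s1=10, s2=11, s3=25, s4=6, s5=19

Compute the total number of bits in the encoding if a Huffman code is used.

158

Greedily combine the two least-frequent nodes:
s4(6) + s1(10) → 16
s2(11) + 16 → 27
s5(19) + s3(25) → 44
27 + 44 → 71
Total encoded bits = sum of merged weights = 16 + 27 + 44 + 71 = 158.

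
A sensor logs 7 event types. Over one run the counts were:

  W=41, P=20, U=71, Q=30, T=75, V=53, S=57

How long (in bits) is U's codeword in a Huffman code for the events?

2

Huffman merges, smallest pair first:
P(20) + Q(30) → 50
W(41) + 50 → 91
V(53) + S(57) → 110
U(71) + T(75) → 146
91 + 110 → 201
146 + 201 → 347
The subtree containing U is merged 2 times, so code length = 2.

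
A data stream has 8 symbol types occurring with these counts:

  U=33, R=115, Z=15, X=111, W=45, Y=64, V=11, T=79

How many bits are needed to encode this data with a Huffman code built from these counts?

Build the Huffman tree bottom-up:
merge V(11) and Z(15): 26
merge 26 and U(33): 59
merge W(45) and 59: 104
merge Y(64) and T(79): 143
merge 104 and X(111): 215
merge R(115) and 143: 258
merge 215 and 258: 473
Each symbol's bit-cost is frequency × depth; summing gives 1278 bits (equivalently 26 + 59 + 104 + 143 + 215 + 258 + 473).

1278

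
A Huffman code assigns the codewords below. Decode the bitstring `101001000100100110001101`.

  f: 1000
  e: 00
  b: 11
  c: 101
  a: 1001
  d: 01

Read left to right; each codeword is recognised as soon as it completes (prefix code):
  101→c | 00→e | 1000→f | 1001→a | 00→e | 11→b | 00→e | 01→d | 101→c
Decoded message: cefaebedc

cefaebedc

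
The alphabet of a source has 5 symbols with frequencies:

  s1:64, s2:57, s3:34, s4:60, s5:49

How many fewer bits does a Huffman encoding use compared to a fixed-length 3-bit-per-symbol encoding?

181

Fixed-length: 3 bits × 264 symbols = 792 bits.
Huffman merges:
merge s3(34) and s5(49): 83
merge s2(57) and s4(60): 117
merge s1(64) and 83: 147
merge 117 and 147: 264
Huffman total = 83 + 117 + 147 + 264 = 611 bits.
Saving = 792 − 611 = 181 bits.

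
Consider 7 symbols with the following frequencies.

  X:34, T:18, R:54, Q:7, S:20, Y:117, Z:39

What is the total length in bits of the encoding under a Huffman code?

703

Merge the two smallest weights repeatedly:
merge Q(7) and T(18): 25
merge S(20) and 25: 45
merge X(34) and Z(39): 73
merge 45 and R(54): 99
merge 73 and 99: 172
merge Y(117) and 172: 289
The encoded length is the sum of every internal node's weight: 25 + 45 + 73 + 99 + 172 + 289 = 703 bits.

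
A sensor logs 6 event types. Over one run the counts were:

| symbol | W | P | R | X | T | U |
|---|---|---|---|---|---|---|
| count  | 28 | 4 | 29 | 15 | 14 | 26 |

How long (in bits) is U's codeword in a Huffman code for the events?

Repeatedly merge the two smallest:
combine P(4), T(14) → 18
combine X(15), 18 → 33
combine U(26), W(28) → 54
combine R(29), 33 → 62
combine 54, 62 → 116
The subtree containing U is merged 2 times, so code length = 2.

2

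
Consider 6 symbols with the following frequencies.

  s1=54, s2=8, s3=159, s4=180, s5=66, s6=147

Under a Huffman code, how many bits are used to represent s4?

Repeatedly merge the two smallest:
combine s2(8), s1(54) → 62
combine 62, s5(66) → 128
combine 128, s6(147) → 275
combine s3(159), s4(180) → 339
combine 275, 339 → 614
s4's leaf is at depth 2, giving a 2-bit codeword.

2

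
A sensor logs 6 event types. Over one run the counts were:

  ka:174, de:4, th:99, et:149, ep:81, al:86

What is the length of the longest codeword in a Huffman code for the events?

Merge the two lowest-weight nodes at each step:
merge de(4) and ep(81): 85
merge 85 and al(86): 171
merge th(99) and et(149): 248
merge 171 and ka(174): 345
merge 248 and 345: 593
The first pair merged (de, ep) ends up deepest, at depth 4.

4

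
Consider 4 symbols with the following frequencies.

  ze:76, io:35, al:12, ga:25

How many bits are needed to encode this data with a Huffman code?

257

Merge the two smallest weights repeatedly:
al(12) + ga(25) → 37
io(35) + 37 → 72
72 + ze(76) → 148
Each symbol's bit-cost is frequency × depth; summing gives 257 bits (equivalently 37 + 72 + 148).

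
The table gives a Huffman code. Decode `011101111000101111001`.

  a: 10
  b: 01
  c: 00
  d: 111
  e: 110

bedacadab

Read left to right; each codeword is recognised as soon as it completes (prefix code):
  01→b | 110→e | 111→d | 10→a | 00→c | 10→a | 111→d | 10→a | 01→b
Decoded message: bedacadab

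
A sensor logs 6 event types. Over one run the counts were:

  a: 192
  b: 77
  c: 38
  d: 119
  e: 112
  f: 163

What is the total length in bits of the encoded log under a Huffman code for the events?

Build the Huffman tree bottom-up:
c(38) + b(77) → 115
e(112) + 115 → 227
d(119) + f(163) → 282
a(192) + 227 → 419
282 + 419 → 701
Total encoded bits = sum of merged weights = 115 + 227 + 282 + 419 + 701 = 1744.

1744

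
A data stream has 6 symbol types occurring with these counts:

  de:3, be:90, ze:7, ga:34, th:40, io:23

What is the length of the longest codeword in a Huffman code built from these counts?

Merge the two lowest-weight nodes at each step:
combine de(3), ze(7) → 10
combine 10, io(23) → 33
combine 33, ga(34) → 67
combine th(40), 67 → 107
combine be(90), 107 → 197
The rarest symbols sit at the bottom; the longest codeword is 5 bits.

5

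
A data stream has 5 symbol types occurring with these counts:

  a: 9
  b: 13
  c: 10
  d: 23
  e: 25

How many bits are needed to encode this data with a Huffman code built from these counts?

Build the Huffman tree bottom-up:
a(9) + c(10) → 19
b(13) + 19 → 32
d(23) + e(25) → 48
32 + 48 → 80
The encoded length is the sum of every internal node's weight: 19 + 32 + 48 + 80 = 179 bits.

179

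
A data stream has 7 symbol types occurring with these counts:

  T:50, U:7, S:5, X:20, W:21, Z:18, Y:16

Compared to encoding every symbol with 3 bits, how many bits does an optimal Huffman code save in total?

Fixed-length: 3 bits × 137 symbols = 411 bits.
Huffman merges:
merge S(5) and U(7): 12
merge 12 and Y(16): 28
merge Z(18) and X(20): 38
merge W(21) and 28: 49
merge 38 and 49: 87
merge T(50) and 87: 137
Huffman total = 12 + 28 + 38 + 49 + 87 + 137 = 351 bits.
Saving = 411 − 351 = 60 bits.

60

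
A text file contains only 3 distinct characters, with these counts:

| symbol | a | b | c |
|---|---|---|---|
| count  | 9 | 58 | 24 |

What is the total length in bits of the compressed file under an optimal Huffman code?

Greedily combine the two least-frequent nodes:
combine a(9), c(24) → 33
combine 33, b(58) → 91
Each symbol's bit-cost is frequency × depth; summing gives 124 bits (equivalently 33 + 91).

124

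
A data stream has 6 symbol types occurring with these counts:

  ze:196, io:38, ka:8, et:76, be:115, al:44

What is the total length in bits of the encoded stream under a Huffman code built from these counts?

1060

Merge the two smallest weights repeatedly:
merge ka(8) and io(38): 46
merge al(44) and 46: 90
merge et(76) and 90: 166
merge be(115) and 166: 281
merge ze(196) and 281: 477
The encoded length is the sum of every internal node's weight: 46 + 90 + 166 + 281 + 477 = 1060 bits.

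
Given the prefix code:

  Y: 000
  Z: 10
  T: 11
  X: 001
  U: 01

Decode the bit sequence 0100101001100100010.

Read left to right; each codeword is recognised as soon as it completes (prefix code):
  01→U | 001→X | 01→U | 001→X | 10→Z | 01→U | 000→Y | 10→Z
Decoded message: UXUXZUYZ

UXUXZUYZ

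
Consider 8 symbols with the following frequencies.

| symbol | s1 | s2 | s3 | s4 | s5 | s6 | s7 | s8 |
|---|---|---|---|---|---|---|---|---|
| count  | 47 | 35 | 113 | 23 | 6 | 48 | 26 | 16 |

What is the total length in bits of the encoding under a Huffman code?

844

Merge the two smallest weights repeatedly:
s5(6) + s8(16) → 22
22 + s4(23) → 45
s7(26) + s2(35) → 61
45 + s1(47) → 92
s6(48) + 61 → 109
92 + 109 → 201
s3(113) + 201 → 314
Each symbol's bit-cost is frequency × depth; summing gives 844 bits (equivalently 22 + 45 + 61 + 92 + 109 + 201 + 314).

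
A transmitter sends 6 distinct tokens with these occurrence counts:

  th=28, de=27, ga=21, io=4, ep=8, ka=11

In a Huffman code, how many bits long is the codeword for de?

2

Repeatedly merge the two smallest:
io(4) + ep(8) → 12
ka(11) + 12 → 23
ga(21) + 23 → 44
de(27) + th(28) → 55
44 + 55 → 99
The subtree containing de is merged 2 times, so code length = 2.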